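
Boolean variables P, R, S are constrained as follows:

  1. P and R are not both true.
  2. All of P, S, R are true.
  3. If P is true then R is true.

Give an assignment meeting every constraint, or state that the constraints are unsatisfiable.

No satisfying assignment exists.

Case P = True:
  (1) with P=T forces R = False.
  Constraint (2) is violated (R=F) — contradiction.
Case P = False:
  Constraint (2) is violated (P=F) — contradiction.
Both cases fail — unsatisfiable.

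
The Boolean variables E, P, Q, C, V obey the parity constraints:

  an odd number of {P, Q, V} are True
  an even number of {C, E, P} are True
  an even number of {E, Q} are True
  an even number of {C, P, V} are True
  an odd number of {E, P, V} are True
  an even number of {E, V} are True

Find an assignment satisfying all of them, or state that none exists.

E = False, P = True, Q = False, C = True, V = False

{P, Q, V}: 1 true → odd ✓
{C, E, P}: 2 true → even ✓
{E, Q}: 0 true → even ✓
{C, P, V}: 2 true → even ✓
{E, P, V}: 1 true → odd ✓
{E, V}: 0 true → even ✓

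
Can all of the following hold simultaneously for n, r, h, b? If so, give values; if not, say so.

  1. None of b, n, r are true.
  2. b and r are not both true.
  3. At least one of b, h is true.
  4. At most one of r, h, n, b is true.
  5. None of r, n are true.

n: False, r: False, h: True, b: False

  (1) {b, n, r}: 0 true — none ✓
  (2) b=F, r=F — not both ✓
  (3) {b, h}: 1 true — at least one ✓
  (4) {r, h, n, b}: 1 true — at most one ✓
  (5) {r, n}: 0 true — none ✓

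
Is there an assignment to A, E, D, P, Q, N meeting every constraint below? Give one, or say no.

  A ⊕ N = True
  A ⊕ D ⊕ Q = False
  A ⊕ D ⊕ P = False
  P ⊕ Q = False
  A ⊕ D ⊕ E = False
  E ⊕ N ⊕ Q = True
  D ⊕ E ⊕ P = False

A: False, E: False, D: False, P: False, Q: False, N: True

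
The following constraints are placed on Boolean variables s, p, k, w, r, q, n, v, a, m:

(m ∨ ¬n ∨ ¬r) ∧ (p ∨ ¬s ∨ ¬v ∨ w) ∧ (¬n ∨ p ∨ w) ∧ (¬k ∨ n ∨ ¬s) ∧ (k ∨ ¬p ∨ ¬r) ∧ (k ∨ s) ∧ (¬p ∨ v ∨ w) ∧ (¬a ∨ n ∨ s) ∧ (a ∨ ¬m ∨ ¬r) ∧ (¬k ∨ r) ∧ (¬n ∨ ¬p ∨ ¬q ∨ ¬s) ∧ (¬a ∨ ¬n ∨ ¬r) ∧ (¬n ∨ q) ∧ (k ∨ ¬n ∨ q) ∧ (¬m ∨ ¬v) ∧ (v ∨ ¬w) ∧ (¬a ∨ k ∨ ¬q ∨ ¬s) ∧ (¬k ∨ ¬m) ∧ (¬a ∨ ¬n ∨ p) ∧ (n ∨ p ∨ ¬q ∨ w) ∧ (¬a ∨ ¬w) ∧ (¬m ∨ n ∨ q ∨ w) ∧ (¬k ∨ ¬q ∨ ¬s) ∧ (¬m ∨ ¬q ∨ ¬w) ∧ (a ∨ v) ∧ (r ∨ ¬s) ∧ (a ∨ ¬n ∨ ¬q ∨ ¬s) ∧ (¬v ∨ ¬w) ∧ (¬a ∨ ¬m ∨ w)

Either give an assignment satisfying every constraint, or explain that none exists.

s = True, p = False, k = False, w = False, r = True, q = False, n = False, v = False, a = True, m = False

Set s = True.
  then (r ∨ ¬s) forces r = True.
Try p = True:
  (k ∨ ¬p ∨ ¬r) forces k = True.
  (¬k ∨ n ∨ ¬s) forces n = True.
  (m ∨ ¬n ∨ ¬r) forces m = True.
  clause (¬k ∨ ¬m) is falsified — backtrack.
So p = False.
Set k = False.
Try w = True:
  (v ∨ ¬w) forces v = True.
  clause (¬v ∨ ¬w) is falsified — backtrack.
So w = False.
  then (p ∨ ¬s ∨ ¬v ∨ w) forces v = False.
  then (¬n ∨ p ∨ w) forces n = False.
  then (n ∨ p ∨ ¬q ∨ w) forces q = False.
  then (¬m ∨ n ∨ q ∨ w) forces m = False.
  then (a ∨ v) forces a = True.
All clauses satisfied.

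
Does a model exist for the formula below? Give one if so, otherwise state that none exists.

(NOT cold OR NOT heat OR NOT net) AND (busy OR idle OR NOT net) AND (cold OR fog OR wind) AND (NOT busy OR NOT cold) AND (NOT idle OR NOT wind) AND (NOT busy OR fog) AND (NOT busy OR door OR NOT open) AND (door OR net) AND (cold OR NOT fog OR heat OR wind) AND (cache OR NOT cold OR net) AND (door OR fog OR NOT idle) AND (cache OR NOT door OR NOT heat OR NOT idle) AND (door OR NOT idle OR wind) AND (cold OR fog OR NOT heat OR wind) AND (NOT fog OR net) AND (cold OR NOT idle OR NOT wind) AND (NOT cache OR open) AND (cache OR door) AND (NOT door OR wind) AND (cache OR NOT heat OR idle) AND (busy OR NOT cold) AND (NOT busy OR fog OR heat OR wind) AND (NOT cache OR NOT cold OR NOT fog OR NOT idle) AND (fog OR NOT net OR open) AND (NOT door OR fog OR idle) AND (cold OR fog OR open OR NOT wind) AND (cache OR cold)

door: True, heat: True, cache: True, cold: False, idle: False, fog: True, net: True, wind: True, open: True, busy: True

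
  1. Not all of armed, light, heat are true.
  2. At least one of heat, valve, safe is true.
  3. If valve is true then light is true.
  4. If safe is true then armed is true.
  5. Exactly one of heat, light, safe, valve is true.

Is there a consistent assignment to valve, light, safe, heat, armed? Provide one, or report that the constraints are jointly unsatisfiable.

valve = False, light = False, safe = True, heat = False, armed = True

  (1) {armed, light, heat}: 1/3 true — not all ✓
  (2) {heat, valve, safe}: 1 true — at least one ✓
  (3) valve=F ⇒ light: vacuous ✓
  (4) safe=T ⇒ armed: T ✓
  (5) {heat, light, safe, valve}: 1 true — exactly one ✓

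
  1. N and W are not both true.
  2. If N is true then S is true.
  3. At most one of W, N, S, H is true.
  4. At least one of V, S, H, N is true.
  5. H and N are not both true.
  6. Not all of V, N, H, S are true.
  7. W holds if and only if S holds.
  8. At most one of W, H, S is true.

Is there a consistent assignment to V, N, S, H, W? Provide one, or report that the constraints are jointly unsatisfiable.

V = True, N = False, S = False, H = False, W = False

  (1) N=F, W=F — not both ✓
  (2) N=F ⇒ S: vacuous ✓
  (3) {W, N, S, H}: 0 true — at most one ✓
  (4) {V, S, H, N}: 1 true — at least one ✓
  (5) H=F, N=F — not both ✓
  (6) {V, N, H, S}: 1/4 true — not all ✓
  (7) W=F, S=F — same ✓
  (8) {W, H, S}: 0 true — at most one ✓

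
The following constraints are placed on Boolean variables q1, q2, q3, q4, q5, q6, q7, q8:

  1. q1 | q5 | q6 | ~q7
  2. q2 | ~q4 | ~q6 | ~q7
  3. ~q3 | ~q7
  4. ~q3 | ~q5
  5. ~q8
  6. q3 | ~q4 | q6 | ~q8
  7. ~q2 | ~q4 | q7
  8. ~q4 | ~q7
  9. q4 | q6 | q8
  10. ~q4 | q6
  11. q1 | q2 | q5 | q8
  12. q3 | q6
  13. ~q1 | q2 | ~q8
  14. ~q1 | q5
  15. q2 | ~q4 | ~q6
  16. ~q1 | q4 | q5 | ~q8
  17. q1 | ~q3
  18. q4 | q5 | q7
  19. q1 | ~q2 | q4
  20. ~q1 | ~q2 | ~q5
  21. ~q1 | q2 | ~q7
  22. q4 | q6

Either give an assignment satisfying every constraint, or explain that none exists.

q1 = True, q2 = False, q3 = False, q4 = False, q5 = True, q6 = True, q7 = False, q8 = False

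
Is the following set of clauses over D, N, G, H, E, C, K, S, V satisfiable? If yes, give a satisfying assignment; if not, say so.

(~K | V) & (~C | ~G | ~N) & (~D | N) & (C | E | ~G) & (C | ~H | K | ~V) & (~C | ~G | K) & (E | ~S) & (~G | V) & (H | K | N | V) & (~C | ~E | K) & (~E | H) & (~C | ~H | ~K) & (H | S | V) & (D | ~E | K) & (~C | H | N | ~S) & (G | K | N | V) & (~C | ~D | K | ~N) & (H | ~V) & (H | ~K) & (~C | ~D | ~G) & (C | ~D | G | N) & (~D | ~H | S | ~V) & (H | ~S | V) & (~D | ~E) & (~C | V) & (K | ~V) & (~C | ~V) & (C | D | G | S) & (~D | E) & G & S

D=F; N=T; G=T; H=T; E=T; C=F; K=T; S=T; V=T

Unit clause (G) forces G = True.
Unit clause (S) forces S = True.
In (E | ~S) only E is left, so E = True.
In (~G | V) only V is left, so V = True.
In (~E | H) only H is left, so H = True.
In (~D | ~E) only ~D is left, so D = False.
In (K | ~V) only K is left, so K = True.
In (~C | ~V) only ~C is left, so C = False.
Set N = True.
All clauses satisfied.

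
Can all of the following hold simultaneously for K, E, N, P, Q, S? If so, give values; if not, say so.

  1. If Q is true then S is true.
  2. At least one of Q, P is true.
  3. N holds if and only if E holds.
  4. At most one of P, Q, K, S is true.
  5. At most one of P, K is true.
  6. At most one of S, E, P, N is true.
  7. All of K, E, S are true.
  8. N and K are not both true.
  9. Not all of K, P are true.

Case E = True:
  (3) with E=T forces N = True.
  Constraint (6) is violated (E=T, N=T) — contradiction.
Case E = False:
  Constraint (7) is violated (E=F) — contradiction.
Both cases fail — unsatisfiable.

The formula is unsatisfiable.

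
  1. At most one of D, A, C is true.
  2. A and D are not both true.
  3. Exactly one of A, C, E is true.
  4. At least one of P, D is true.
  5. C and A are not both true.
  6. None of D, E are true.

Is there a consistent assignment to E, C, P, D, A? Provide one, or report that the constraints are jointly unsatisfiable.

E: False, C: True, P: True, D: False, A: False

  (1) {D, A, C}: 1 true — at most one ✓
  (2) A=F, D=F — not both ✓
  (3) {A, C, E}: 1 true — exactly one ✓
  (4) {P, D}: 1 true — at least one ✓
  (5) C=T, A=F — not both ✓
  (6) {D, E}: 0 true — none ✓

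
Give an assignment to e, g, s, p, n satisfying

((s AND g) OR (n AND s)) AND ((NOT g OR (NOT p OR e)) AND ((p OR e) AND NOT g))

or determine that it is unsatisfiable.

e: False, g: False, s: True, p: True, n: True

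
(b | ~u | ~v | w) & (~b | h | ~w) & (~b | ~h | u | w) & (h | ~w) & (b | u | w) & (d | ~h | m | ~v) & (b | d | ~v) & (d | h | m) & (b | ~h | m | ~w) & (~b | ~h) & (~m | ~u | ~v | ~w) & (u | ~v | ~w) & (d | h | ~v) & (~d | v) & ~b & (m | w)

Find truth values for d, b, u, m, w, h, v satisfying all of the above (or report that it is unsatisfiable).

Unit clause (~b) forces b = False.
Set d = False.
  then (b | d | ~v) forces v = False.
Set u = True.
Set m = True.
Set w = False.
Set h = True.
All clauses satisfied.

d: False; b: False; u: True; m: True; w: False; h: True; v: False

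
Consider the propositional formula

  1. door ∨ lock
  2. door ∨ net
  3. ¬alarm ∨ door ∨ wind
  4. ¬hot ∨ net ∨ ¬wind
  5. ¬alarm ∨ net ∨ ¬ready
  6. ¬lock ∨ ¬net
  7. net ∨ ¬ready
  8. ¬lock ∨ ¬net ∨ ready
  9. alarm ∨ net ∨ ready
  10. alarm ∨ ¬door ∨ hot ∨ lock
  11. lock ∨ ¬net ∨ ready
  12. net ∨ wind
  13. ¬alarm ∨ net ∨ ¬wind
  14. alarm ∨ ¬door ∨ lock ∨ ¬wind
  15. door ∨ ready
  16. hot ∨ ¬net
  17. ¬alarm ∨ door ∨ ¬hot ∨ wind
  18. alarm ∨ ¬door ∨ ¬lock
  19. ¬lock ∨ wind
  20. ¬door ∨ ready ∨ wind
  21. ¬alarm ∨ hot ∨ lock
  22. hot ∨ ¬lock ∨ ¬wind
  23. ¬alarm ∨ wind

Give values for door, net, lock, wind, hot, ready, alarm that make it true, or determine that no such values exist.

Try door = False:
  (door ∨ lock) forces lock = True.
  (door ∨ net) forces net = True.
  clause (¬lock ∨ ¬net) is falsified — backtrack.
So door = True.
Set net = True.
  then (¬lock ∨ ¬net) forces lock = False.
  then (lock ∨ ¬net ∨ ready) forces ready = True.
  then (hot ∨ ¬net) forces hot = True.
Set wind = True.
  then (alarm ∨ ¬door ∨ lock ∨ ¬wind) forces alarm = True.
All clauses satisfied.

door=T, net=T, lock=F, wind=T, hot=T, ready=T, alarm=T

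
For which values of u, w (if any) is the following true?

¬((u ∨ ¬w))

u = False; w = True

  ¬((u ∨ ¬w)) = True
    u ∨ ¬w = False
      ¬w = False
The formula evaluates to True.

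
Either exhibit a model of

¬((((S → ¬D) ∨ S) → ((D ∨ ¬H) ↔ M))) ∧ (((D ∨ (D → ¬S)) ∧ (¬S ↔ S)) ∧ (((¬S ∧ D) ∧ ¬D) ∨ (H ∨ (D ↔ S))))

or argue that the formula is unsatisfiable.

UNSATISFIABLE

The conjunct ¬S ↔ S is unsatisfiable on its own:
  S=F: evaluates to False.
  S=T: evaluates to False.
So the whole conjunction is unsatisfiable.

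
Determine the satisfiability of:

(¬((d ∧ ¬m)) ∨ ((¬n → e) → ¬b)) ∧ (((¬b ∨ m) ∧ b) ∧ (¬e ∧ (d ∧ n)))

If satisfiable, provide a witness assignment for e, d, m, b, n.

e = False, d = True, m = True, b = True, n = True

  ¬((d ∧ ¬m)) ∨ ((¬n → e) → ¬b) = True
    ¬((d ∧ ¬m)) = True
      d ∧ ¬m = False
        ¬m = False
    (¬n → e) → ¬b = False
      ¬n → e = True
        ¬n = False
      ¬b = False
  ((¬b ∨ m) ∧ b) ∧ (¬e ∧ (d ∧ n)) = True
    (¬b ∨ m) ∧ b = True
      ¬b ∨ m = True
        ¬b = False
    ¬e ∧ (d ∧ n) = True
      ¬e = True
      d ∧ n = True
Both conjuncts True, so the formula holds.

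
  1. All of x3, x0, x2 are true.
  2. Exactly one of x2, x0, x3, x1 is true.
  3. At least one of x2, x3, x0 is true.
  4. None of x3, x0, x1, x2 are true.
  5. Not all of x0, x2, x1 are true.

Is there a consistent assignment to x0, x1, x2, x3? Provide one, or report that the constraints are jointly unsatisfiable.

Case x0 = True:
  Constraint (4) is violated (x0=T) — contradiction.
Case x0 = False:
  Constraint (1) is violated (x0=F) — contradiction.
Both cases fail — unsatisfiable.

No satisfying assignment exists.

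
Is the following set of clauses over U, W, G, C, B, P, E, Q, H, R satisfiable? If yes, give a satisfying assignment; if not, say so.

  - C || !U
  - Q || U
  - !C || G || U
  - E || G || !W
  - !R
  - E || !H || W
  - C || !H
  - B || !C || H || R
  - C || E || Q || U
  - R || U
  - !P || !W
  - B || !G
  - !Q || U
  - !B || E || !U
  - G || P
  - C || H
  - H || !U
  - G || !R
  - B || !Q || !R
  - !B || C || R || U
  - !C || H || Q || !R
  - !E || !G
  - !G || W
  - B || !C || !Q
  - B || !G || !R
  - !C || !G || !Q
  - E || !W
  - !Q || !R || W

U: True, W: False, G: False, C: True, B: True, P: True, E: True, Q: True, H: True, R: False

Unit clause (!R) forces R = False.
In (R || U) only U is left, so U = True.
In (H || !U) only H is left, so H = True.
In (C || !U) only C is left, so C = True.
Try W = True:
  (!P || !W) forces P = False.
  (G || P) forces G = True.
  (B || !G) forces B = True.
  (!B || E || !U) forces E = True.
  clause (!E || !G) is falsified — backtrack.
So W = False.
  then (E || !H || W) forces E = True.
  then (!E || !G) forces G = False.
  then (G || P) forces P = True.
Set B = True.
Set Q = True.
All clauses satisfied.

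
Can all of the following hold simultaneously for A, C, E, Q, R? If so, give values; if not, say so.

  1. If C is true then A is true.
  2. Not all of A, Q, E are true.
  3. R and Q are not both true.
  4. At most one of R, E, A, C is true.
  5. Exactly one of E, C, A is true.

A=F, C=F, E=T, Q=T, R=F

  (1) C=F ⇒ A: vacuous ✓
  (2) {A, Q, E}: 2/3 true — not all ✓
  (3) R=F, Q=T — not both ✓
  (4) {R, E, A, C}: 1 true — at most one ✓
  (5) {E, C, A}: 1 true — exactly one ✓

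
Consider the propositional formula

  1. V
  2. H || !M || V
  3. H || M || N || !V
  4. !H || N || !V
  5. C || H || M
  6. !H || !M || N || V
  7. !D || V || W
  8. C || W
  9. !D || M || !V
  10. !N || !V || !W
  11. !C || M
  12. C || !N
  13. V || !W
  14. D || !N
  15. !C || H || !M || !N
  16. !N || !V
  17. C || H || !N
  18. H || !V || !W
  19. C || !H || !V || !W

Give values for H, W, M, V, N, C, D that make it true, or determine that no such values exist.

Unit clause (V) forces V = True.
In (!N || !V) only !N is left, so N = False.
In (!H || N || !V) only !H is left, so H = False.
In (H || !V || !W) only !W is left, so W = False.
In (H || M || N || !V) only M is left, so M = True.
In (C || W) only C is left, so C = True.
Set D = True.
All clauses satisfied.

H=F; W=F; M=T; V=T; N=F; C=T; D=T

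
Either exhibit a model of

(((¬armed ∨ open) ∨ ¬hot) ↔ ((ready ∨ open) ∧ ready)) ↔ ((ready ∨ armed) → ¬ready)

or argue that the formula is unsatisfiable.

open = False, hot = True, ready = False, armed = True

  (((¬armed ∨ open) ∨ ¬hot) ↔ ((ready ∨ open) ∧ ready)) ↔ ((ready ∨ armed) → ¬ready) = True
    ((¬armed ∨ open) ∨ ¬hot) ↔ ((ready ∨ open) ∧ ready) = True
      (¬armed ∨ open) ∨ ¬hot = False
        ¬armed ∨ open = False
          ¬armed = False
        ¬hot = False
      (ready ∨ open) ∧ ready = False
        ready ∨ open = False
    (ready ∨ armed) → ¬ready = True
      ready ∨ armed = True
      ¬ready = True
The formula evaluates to True.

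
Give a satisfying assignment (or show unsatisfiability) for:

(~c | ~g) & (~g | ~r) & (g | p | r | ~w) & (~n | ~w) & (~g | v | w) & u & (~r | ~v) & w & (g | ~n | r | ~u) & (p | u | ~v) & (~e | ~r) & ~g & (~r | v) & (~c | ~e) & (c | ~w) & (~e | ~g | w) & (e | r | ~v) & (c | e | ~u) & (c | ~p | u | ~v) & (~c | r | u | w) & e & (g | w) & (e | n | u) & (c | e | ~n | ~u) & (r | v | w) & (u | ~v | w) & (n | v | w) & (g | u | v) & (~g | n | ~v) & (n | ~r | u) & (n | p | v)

Case g = True:
  Clause (~g) is falsified — contradiction.
Case g = False:
  (u) forces u = True.
  (w) forces w = True.
  (~n | ~w) forces n = False.
  (c | ~w) forces c = True.
  (~c | ~e) forces e = False.
  Clause (e) is falsified — contradiction.
Both cases fail, so the formula is unsatisfiable.

The formula is unsatisfiable.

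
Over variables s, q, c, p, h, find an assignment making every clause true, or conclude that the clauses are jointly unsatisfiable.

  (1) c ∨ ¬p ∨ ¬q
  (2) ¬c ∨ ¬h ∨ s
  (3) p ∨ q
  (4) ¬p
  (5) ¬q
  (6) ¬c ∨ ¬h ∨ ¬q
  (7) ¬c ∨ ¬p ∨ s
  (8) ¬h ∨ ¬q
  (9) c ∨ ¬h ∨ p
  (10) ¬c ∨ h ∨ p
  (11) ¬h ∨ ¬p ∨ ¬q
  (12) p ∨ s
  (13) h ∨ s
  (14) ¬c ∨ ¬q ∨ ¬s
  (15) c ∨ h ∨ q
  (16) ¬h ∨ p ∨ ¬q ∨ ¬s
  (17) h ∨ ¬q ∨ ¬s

Unsatisfiable — no assignment works.

Case q = True:
  Clause (¬q) is falsified — contradiction.
Case q = False:
  (p ∨ q) forces p = True.
  Clause (¬p) is falsified — contradiction.
Both cases fail, so the formula is unsatisfiable.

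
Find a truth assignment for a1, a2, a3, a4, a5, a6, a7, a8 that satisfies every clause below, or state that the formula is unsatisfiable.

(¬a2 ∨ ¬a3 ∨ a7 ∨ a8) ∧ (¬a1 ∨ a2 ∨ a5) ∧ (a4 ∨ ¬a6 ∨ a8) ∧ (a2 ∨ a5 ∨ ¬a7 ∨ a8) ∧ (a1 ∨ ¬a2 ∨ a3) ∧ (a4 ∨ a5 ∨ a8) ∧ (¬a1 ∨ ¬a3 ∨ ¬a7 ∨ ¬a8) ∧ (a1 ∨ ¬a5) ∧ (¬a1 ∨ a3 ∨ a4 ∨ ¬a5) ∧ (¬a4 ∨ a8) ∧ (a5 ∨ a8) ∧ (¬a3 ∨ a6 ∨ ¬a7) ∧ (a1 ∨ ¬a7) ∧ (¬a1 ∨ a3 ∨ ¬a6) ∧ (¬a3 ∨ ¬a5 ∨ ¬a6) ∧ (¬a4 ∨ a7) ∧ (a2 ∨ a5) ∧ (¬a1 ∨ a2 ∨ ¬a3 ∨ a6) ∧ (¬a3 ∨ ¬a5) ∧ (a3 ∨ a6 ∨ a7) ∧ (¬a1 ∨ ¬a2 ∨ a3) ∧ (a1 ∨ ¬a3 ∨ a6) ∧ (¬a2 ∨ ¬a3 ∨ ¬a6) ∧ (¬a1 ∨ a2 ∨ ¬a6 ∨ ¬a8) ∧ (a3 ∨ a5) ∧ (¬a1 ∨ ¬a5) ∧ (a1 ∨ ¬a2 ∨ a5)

a1 = True, a2 = True, a3 = True, a4 = False, a5 = False, a6 = False, a7 = False, a8 = True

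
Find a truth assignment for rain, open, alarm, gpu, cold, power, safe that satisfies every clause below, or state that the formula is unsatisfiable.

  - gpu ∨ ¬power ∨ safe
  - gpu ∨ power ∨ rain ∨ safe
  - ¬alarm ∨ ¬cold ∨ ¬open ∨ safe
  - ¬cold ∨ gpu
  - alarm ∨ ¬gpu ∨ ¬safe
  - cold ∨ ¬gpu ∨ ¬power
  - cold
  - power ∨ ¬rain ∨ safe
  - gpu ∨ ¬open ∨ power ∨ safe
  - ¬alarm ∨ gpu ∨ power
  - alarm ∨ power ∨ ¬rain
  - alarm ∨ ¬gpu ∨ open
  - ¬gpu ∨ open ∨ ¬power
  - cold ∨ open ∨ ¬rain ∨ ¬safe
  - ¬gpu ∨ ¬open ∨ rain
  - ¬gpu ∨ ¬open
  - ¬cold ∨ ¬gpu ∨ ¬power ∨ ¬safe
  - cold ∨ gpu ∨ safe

Unit clause (cold) forces cold = True.
In (¬cold ∨ gpu) only gpu is left, so gpu = True.
In (¬gpu ∨ ¬open) only ¬open is left, so open = False.
In (alarm ∨ ¬gpu ∨ open) only alarm is left, so alarm = True.
In (¬gpu ∨ open ∨ ¬power) only ¬power is left, so power = False.
Set rain = False.
Set safe = True.
All clauses satisfied.

rain=F; open=F; alarm=T; gpu=T; cold=T; power=F; safe=T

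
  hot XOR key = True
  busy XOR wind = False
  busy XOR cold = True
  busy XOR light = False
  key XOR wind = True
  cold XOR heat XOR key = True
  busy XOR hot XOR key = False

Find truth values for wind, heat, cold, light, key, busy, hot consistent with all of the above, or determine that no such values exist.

wind=T, heat=T, cold=F, light=T, key=F, busy=T, hot=T

hot XOR key = T XOR F = True ✓
busy XOR wind = T XOR T = False ✓
busy XOR cold = T XOR F = True ✓
busy XOR light = T XOR T = False ✓
key XOR wind = F XOR T = True ✓
cold XOR heat XOR key = F XOR T XOR F = True ✓
busy XOR hot XOR key = T XOR T XOR F = False ✓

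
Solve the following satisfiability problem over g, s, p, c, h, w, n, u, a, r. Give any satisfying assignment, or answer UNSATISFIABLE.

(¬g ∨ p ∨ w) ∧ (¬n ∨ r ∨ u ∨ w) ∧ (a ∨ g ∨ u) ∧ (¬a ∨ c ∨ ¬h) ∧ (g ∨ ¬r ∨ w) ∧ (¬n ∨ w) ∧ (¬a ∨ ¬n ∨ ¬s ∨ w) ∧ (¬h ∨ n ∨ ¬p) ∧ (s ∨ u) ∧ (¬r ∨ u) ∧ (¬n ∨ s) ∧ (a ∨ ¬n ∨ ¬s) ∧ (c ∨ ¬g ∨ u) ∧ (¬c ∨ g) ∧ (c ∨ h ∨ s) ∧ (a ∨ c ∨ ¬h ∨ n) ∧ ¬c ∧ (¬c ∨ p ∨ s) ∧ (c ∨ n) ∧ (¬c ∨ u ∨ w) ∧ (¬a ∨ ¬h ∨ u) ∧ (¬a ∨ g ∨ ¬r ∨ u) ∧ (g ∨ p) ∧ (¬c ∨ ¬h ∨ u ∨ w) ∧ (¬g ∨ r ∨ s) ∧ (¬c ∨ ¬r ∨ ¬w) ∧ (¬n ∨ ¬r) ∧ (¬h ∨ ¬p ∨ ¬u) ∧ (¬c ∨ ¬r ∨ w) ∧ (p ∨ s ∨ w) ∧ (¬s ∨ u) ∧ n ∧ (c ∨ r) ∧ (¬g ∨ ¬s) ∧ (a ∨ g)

Unsatisfiable

Case r = True:
  (¬r ∨ u) forces u = True.
  (¬c) forces c = False.
  (c ∨ n) forces n = True.
  Clause (¬n ∨ ¬r) is falsified — contradiction.
Case r = False:
  (¬c) forces c = False.
  Clause (c ∨ r) is falsified — contradiction.
Both cases fail, so the formula is unsatisfiable.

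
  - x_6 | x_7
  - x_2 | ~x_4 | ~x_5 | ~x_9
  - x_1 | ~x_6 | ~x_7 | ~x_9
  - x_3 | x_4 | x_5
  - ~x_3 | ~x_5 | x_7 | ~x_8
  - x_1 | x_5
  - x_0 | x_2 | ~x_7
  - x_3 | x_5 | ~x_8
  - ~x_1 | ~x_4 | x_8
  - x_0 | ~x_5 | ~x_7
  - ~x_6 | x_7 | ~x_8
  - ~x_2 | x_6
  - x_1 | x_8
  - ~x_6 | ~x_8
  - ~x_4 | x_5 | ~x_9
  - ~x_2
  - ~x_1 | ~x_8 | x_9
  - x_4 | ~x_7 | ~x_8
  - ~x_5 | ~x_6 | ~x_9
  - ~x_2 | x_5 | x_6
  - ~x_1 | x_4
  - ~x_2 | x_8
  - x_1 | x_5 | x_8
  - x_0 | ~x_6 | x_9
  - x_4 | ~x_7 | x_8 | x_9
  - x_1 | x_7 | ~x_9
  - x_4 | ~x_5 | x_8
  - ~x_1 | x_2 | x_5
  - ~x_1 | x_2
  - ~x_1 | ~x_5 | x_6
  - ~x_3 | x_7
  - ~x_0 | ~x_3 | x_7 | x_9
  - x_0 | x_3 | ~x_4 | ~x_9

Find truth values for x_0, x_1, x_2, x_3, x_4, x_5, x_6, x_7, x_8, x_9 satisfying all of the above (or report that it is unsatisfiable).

Unit clause (~x_2) forces x_2 = False.
In (~x_1 | x_2) only ~x_1 is left, so x_1 = False.
In (x_1 | x_5) only x_5 is left, so x_5 = True.
In (x_1 | x_8) only x_8 is left, so x_8 = True.
In (~x_6 | ~x_8) only ~x_6 is left, so x_6 = False.
In (x_6 | x_7) only x_7 is left, so x_7 = True.
In (x_0 | x_2 | ~x_7) only x_0 is left, so x_0 = True.
In (x_4 | ~x_7 | ~x_8) only x_4 is left, so x_4 = True.
In (x_2 | ~x_4 | ~x_5 | ~x_9) only ~x_9 is left, so x_9 = False.
Set x_3 = True.
All clauses satisfied.

x_0=T; x_1=F; x_2=F; x_3=T; x_4=T; x_5=T; x_6=F; x_7=T; x_8=T; x_9=F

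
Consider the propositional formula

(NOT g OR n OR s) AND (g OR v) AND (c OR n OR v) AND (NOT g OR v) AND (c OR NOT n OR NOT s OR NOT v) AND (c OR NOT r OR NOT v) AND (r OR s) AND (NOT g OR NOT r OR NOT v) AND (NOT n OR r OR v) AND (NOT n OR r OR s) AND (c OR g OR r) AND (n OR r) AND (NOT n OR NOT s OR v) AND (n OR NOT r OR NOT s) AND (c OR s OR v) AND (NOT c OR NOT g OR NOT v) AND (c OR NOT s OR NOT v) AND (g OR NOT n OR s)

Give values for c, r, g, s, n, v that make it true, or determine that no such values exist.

Set c = True.
Set r = True.
Set g = False.
  then (g OR v) forces v = True.
Set s = False.
  then (g OR NOT n OR s) forces n = False.
All clauses satisfied.

c = True, r = True, g = False, s = False, n = False, v = True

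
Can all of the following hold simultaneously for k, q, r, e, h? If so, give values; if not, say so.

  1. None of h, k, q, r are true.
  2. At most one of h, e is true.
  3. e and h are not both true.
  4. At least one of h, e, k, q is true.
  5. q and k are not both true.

k: False, q: False, r: False, e: True, h: False

  (1) {h, k, q, r}: 0 true — none ✓
  (2) {h, e}: 1 true — at most one ✓
  (3) e=T, h=F — not both ✓
  (4) {h, e, k, q}: 1 true — at least one ✓
  (5) q=F, k=F — not both ✓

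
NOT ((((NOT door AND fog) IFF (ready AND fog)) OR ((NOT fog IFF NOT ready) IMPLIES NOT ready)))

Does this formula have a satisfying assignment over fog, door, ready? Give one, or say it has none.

fog: True, door: True, ready: True

  NOT ((((NOT door AND fog) IFF (ready AND fog)) OR ((NOT fog IFF NOT ready) IMPLIES NOT ready))) = True
    ((NOT door AND fog) IFF (ready AND fog)) OR ((NOT fog IFF NOT ready) IMPLIES NOT ready) = False
      (NOT door AND fog) IFF (ready AND fog) = False
        NOT door AND fog = False
          NOT door = False
        ready AND fog = True
      (NOT fog IFF NOT ready) IMPLIES NOT ready = False
        NOT fog IFF NOT ready = True
          NOT fog = False
          NOT ready = False
        NOT ready = False
The formula evaluates to True.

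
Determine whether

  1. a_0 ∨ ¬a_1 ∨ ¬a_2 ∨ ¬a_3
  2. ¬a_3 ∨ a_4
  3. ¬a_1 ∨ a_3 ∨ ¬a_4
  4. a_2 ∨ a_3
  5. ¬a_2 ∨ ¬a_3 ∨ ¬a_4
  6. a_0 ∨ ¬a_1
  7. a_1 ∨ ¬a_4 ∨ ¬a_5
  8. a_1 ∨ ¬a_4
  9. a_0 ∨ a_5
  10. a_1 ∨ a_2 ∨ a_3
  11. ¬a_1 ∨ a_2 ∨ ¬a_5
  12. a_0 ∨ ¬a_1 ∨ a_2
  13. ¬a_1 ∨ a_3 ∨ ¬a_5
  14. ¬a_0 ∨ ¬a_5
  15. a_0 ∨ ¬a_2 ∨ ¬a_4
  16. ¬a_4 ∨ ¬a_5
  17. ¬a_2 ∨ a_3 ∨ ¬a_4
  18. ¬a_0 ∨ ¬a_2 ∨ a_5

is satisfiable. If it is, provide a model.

a_0=F, a_1=F, a_2=T, a_3=F, a_4=F, a_5=T

Set a_0 = False.
  then (a_0 ∨ ¬a_1) forces a_1 = False.
  then (a_1 ∨ ¬a_4) forces a_4 = False.
  then (a_0 ∨ a_5) forces a_5 = True.
  then (¬a_3 ∨ a_4) forces a_3 = False.
  then (a_2 ∨ a_3) forces a_2 = True.
All clauses satisfied.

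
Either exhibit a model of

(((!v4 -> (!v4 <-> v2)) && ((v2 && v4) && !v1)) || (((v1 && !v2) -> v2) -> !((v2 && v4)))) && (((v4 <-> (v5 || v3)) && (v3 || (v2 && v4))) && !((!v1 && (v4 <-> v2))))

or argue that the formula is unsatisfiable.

v1: False, v2: False, v3: True, v4: True, v5: True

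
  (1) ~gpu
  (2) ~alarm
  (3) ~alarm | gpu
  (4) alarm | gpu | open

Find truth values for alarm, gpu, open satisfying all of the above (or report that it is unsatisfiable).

alarm: False, gpu: False, open: True

Unit clause (~gpu) forces gpu = False.
Unit clause (~alarm) forces alarm = False.
In (alarm | gpu | open) only open is left, so open = True.
All clauses satisfied.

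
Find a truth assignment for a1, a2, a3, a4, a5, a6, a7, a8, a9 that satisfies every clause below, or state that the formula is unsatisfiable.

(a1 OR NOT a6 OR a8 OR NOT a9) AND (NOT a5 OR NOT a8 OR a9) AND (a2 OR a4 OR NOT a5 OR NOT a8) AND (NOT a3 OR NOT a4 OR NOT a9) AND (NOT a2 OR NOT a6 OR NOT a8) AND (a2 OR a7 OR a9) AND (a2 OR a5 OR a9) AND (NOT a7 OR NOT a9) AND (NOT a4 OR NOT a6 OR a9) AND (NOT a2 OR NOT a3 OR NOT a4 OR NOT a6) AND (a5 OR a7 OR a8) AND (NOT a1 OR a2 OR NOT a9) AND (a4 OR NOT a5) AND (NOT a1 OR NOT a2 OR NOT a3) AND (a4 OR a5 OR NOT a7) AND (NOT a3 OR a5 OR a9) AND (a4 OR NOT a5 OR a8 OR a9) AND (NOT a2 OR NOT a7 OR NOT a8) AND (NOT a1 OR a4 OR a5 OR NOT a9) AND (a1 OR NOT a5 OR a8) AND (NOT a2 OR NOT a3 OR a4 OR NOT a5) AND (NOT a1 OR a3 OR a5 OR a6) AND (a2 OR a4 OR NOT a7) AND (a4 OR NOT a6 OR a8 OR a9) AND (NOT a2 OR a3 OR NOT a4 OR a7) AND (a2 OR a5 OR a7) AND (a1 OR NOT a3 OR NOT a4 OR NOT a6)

a1: False, a2: False, a3: False, a4: True, a5: True, a6: False, a7: False, a8: True, a9: True

Set a1 = False.
Set a2 = False.
Set a3 = False.
Try a4 = False:
  (a4 OR NOT a5) forces a5 = False.
  (a2 OR a5 OR a9) forces a9 = True.
  (NOT a7 OR NOT a9) forces a7 = False.
  clause (a2 OR a5 OR a7) is falsified — backtrack.
So a4 = True.
Try a5 = False:
  (a2 OR a5 OR a9) forces a9 = True.
  (NOT a7 OR NOT a9) forces a7 = False.
  clause (a2 OR a5 OR a7) is falsified — backtrack.
So a5 = True.
  then (a1 OR NOT a5 OR a8) forces a8 = True.
  then (NOT a5 OR NOT a8 OR a9) forces a9 = True.
  then (NOT a7 OR NOT a9) forces a7 = False.
Set a6 = False.
All clauses satisfied.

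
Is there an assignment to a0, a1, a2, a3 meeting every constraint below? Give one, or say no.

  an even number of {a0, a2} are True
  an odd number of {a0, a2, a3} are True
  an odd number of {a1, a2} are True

a0 = True; a1 = False; a2 = True; a3 = True

{a0, a2}: 2 true → even ✓
{a0, a2, a3}: 3 true → odd ✓
{a1, a2}: 1 true → odd ✓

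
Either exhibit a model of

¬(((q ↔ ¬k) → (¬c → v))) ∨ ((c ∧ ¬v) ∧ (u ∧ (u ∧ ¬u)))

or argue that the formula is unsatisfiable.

u: True, c: False, k: True, v: False, q: False

  ¬(((q ↔ ¬k) → (¬c → v))) ∨ ((c ∧ ¬v) ∧ (u ∧ (u ∧ ¬u))) = True
    ¬(((q ↔ ¬k) → (¬c → v))) = True
      (q ↔ ¬k) → (¬c → v) = False
        q ↔ ¬k = True
          ¬k = False
        ¬c → v = False
          ¬c = True
    (c ∧ ¬v) ∧ (u ∧ (u ∧ ¬u)) = False
      c ∧ ¬v = False
        ¬v = True
      u ∧ (u ∧ ¬u) = False
        u ∧ ¬u = False
          ¬u = False
The formula evaluates to True.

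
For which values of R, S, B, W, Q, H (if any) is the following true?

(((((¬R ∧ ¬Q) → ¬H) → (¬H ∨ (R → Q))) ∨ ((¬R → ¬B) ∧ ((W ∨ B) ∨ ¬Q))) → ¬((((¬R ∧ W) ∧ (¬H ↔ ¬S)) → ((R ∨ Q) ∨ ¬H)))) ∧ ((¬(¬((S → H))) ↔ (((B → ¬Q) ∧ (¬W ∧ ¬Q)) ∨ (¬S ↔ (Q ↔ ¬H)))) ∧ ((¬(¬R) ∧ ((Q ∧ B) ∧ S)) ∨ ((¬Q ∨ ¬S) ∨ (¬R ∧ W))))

Case Q = True: the conjunct ((((¬R ∧ ¬Q) → ¬H) → (¬H ∨ (R → Q))) ∨ ((¬R → ¬B) ∧ ((W ∨ B) ∨ ¬Q))) → ¬((((¬R ∧ W) ∧ (¬H ↔ ¬S)) → ((R ∨ Q) ∨ ¬H))) becomes (True ∨ ((¬R → ¬B) ∧ (W ∨ B))) → ¬True = False.
Case Q = False: the formula simplifies to ((((¬R → ¬H) → (¬H ∨ ¬R)) ∨ (¬R → ¬B)) → ¬((((¬R ∧ W) ∧ (¬H ↔ ¬S)) → (R ∨ ¬H)))) ∧ (¬(¬((S → H))) ↔ (¬W ∨ (¬S ↔ H))).
  R = True: the conjunct (((¬R → ¬H) → (¬H ∨ ¬R)) ∨ (¬R → ¬B)) → ¬((((¬R ∧ W) ∧ (¬H ↔ ¬S)) → (R ∨ ¬H))) becomes (¬H ∨ True) → ¬True = False.
  R = False: simplifies to ¬(((W ∧ (¬H ↔ ¬S)) → ¬H)) ∧ (¬(¬((S → H))) ↔ (¬W ∨ (¬S ↔ H))).
    H = True: simplifies to ¬(¬((W ∧ S))) ∧ (¬W ∨ ¬S).
      S = True: simplifies to ¬(¬W) ∧ ¬W.
        W = True: the conjunct ¬W is False.
        W = False: the conjunct ¬(¬W) becomes ¬(¬False) = False.
      S = False: the conjunct ¬(¬((W ∧ S))) becomes ¬(¬False) = False.
    H = False: the conjunct ¬(((W ∧ (¬H ↔ ¬S)) → ¬H)) becomes ¬(((W ∧ ¬S) → True)) = False.
Both cases fail — unsatisfiable.

No satisfying assignment exists.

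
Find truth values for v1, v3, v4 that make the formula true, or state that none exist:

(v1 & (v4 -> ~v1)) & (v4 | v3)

v1=T; v3=T; v4=F

  v1 & (v4 -> ~v1) = True
    v4 -> ~v1 = True
      ~v1 = False
  v4 | v3 = True
Both conjuncts True, so the formula holds.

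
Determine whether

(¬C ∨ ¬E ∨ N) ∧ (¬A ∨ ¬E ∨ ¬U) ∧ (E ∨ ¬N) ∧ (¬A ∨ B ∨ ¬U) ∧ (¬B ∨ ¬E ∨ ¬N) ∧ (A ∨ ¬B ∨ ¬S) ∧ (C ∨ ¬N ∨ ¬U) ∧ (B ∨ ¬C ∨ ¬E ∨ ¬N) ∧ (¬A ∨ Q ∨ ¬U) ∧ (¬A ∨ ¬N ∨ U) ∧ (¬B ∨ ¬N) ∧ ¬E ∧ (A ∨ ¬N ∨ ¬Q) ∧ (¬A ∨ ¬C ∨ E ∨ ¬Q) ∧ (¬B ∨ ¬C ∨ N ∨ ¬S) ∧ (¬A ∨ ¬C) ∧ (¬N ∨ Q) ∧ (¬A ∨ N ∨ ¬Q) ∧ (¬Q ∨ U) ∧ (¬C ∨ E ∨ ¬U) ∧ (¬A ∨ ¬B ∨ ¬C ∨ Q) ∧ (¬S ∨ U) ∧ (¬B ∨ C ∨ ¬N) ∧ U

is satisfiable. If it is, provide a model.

Unit clause (¬E) forces E = False.
Unit clause (U) forces U = True.
In (E ∨ ¬N) only ¬N is left, so N = False.
In (¬C ∨ E ∨ ¬U) only ¬C is left, so C = False.
Set B = False.
  then (¬A ∨ B ∨ ¬U) forces A = False.
Set S = True.
Set Q = True.
All clauses satisfied.

B = False, A = False, N = False, E = False, S = True, Q = True, C = False, U = True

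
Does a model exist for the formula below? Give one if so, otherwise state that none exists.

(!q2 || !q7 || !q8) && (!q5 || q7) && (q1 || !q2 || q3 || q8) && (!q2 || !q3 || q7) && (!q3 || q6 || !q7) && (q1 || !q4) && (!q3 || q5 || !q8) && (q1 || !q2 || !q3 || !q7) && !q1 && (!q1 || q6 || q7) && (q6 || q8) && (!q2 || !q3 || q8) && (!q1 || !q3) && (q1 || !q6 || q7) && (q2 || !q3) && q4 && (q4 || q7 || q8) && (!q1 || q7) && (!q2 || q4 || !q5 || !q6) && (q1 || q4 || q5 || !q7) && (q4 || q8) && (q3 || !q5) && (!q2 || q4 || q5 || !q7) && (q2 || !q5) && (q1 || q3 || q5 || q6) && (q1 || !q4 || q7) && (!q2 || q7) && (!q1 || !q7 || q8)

Case q1 = True:
  Clause (!q1) is falsified — contradiction.
Case q1 = False:
  (q1 || !q4) forces q4 = False.
  Clause (q4) is falsified — contradiction.
Both cases fail, so the formula is unsatisfiable.

The formula is unsatisfiable.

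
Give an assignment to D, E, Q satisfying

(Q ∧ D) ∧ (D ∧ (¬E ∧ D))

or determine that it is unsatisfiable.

D: True, E: False, Q: True

  Q ∧ D = True
  D ∧ (¬E ∧ D) = True
    ¬E ∧ D = True
      ¬E = True
Both conjuncts True, so the formula holds.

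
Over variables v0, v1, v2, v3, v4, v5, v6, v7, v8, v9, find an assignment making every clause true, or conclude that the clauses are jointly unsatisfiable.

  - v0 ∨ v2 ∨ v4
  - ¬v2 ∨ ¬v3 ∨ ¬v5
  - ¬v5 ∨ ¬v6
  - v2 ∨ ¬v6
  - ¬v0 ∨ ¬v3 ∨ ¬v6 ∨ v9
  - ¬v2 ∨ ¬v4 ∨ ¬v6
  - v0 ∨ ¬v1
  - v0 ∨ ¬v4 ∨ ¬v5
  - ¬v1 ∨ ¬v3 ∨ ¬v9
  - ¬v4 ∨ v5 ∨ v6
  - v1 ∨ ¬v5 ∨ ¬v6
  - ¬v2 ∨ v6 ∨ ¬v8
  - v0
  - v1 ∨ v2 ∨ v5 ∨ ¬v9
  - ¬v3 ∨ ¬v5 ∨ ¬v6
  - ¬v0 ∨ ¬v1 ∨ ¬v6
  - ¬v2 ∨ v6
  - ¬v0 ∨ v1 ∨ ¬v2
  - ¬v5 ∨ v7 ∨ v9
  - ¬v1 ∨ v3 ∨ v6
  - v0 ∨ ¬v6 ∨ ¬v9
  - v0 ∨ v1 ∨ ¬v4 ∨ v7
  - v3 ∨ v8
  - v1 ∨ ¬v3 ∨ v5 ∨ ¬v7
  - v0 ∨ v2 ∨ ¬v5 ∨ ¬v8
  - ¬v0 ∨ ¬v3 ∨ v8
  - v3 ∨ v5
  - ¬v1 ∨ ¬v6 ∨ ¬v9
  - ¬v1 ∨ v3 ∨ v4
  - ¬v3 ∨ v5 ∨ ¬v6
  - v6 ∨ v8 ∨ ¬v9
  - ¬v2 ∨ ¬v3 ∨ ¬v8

Unit clause (v0) forces v0 = True.
Set v1 = False.
  then (¬v0 ∨ v1 ∨ ¬v2) forces v2 = False.
  then (v2 ∨ ¬v6) forces v6 = False.
Set v3 = True.
  then (¬v0 ∨ ¬v3 ∨ v8) forces v8 = True.
Set v4 = True.
  then (¬v4 ∨ v5 ∨ v6) forces v5 = True.
Set v7 = True.
Set v9 = False.
All clauses satisfied.

v0: True; v1: False; v2: False; v3: True; v4: True; v5: True; v6: False; v7: True; v8: True; v9: False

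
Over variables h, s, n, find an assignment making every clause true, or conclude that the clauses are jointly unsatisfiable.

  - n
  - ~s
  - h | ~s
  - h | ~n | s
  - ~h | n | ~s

Unit clause (n) forces n = True.
Unit clause (~s) forces s = False.
In (h | ~n | s) only h is left, so h = True.
All clauses satisfied.

h = True; s = False; n = True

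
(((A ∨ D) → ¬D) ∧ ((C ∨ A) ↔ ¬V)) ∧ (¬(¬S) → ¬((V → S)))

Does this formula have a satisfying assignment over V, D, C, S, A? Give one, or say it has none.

V=T, D=F, C=F, S=F, A=F

  ((A ∨ D) → ¬D) ∧ ((C ∨ A) ↔ ¬V) = True
    (A ∨ D) → ¬D = True
      A ∨ D = False
      ¬D = True
    (C ∨ A) ↔ ¬V = True
      C ∨ A = False
      ¬V = False
  ¬(¬S) → ¬((V → S)) = True
    ¬(¬S) = False
      ¬S = True
    ¬((V → S)) = True
      V → S = False
Both conjuncts True, so the formula holds.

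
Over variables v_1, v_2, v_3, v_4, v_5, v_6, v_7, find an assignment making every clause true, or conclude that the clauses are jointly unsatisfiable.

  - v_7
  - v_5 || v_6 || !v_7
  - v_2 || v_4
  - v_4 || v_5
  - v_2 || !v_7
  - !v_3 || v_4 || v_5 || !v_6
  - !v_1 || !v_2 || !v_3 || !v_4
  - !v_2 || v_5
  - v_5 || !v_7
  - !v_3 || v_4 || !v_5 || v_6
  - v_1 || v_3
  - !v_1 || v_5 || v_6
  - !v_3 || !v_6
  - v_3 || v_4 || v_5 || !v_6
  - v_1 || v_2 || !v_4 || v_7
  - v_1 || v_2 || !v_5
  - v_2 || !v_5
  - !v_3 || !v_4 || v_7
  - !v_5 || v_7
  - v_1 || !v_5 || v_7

Unit clause (v_7) forces v_7 = True.
In (v_2 || !v_7) only v_2 is left, so v_2 = True.
In (!v_2 || v_5) only v_5 is left, so v_5 = True.
Set v_1 = True.
Try v_3 = True:
  (!v_1 || !v_2 || !v_3 || !v_4) forces v_4 = False.
  (!v_3 || v_4 || !v_5 || v_6) forces v_6 = True.
  clause (!v_3 || !v_6) is falsified — backtrack.
So v_3 = False.
Set v_4 = False.
Set v_6 = False.
All clauses satisfied.

v_1 = True, v_2 = True, v_3 = False, v_4 = False, v_5 = True, v_6 = False, v_7 = True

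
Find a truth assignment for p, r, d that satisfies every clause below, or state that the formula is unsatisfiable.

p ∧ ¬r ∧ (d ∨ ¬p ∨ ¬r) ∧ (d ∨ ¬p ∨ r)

Unit clause (p) forces p = True.
Unit clause (¬r) forces r = False.
In (d ∨ ¬p ∨ r) only d is left, so d = True.
Check each clause:
  (p): p holds.
  (¬r): ¬r holds.
  (d ∨ ¬p ∨ ¬r): d holds.
  (d ∨ ¬p ∨ r): d holds.
All clauses satisfied.

p=T; r=F; d=T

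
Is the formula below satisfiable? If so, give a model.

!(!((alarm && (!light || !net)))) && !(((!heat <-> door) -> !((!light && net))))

light=F, net=T, door=T, heat=F, alarm=T

  !(!((alarm && (!light || !net)))) = True
    !((alarm && (!light || !net))) = False
      alarm && (!light || !net) = True
        !light || !net = True
          !light = True
          !net = False
  !(((!heat <-> door) -> !((!light && net)))) = True
    (!heat <-> door) -> !((!light && net)) = False
      !heat <-> door = True
        !heat = True
      !((!light && net)) = False
        !light && net = True
          !light = True
Both conjuncts True, so the formula holds.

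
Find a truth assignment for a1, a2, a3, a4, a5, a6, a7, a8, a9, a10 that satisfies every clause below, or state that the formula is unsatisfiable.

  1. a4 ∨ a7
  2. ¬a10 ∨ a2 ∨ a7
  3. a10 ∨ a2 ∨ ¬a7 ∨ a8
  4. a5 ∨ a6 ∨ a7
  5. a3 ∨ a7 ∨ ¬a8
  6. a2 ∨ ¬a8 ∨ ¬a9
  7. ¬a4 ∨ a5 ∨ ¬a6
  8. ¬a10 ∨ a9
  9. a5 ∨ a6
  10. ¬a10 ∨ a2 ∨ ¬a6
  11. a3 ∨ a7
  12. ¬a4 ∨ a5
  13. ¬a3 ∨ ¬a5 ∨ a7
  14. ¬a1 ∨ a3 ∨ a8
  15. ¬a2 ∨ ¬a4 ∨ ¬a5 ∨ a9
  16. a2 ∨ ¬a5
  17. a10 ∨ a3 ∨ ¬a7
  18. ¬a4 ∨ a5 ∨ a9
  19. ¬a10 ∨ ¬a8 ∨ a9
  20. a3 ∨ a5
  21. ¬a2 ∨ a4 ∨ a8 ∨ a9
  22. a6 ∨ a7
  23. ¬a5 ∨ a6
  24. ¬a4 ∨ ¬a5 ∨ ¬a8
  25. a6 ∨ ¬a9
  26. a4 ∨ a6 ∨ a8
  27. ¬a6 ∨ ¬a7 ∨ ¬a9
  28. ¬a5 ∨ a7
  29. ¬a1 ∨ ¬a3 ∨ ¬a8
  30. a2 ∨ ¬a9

Set a1 = False.
Set a2 = True.
Set a3 = True.
Try a4 = True:
  (¬a4 ∨ a5) forces a5 = True.
  (¬a3 ∨ ¬a5 ∨ a7) forces a7 = True.
  (¬a2 ∨ ¬a4 ∨ ¬a5 ∨ a9) forces a9 = True.
  (¬a5 ∨ a6) forces a6 = True.
  clause (¬a6 ∨ ¬a7 ∨ ¬a9) is falsified — backtrack.
So a4 = False.
  then (a4 ∨ a7) forces a7 = True.
Set a5 = True.
  then (¬a5 ∨ a6) forces a6 = True.
  then (¬a6 ∨ ¬a7 ∨ ¬a9) forces a9 = False.
  then (¬a10 ∨ a9) forces a10 = False.
  then (¬a2 ∨ a4 ∨ a8 ∨ a9) forces a8 = True.
All clauses satisfied.

a1: False, a2: True, a3: True, a4: False, a5: True, a6: True, a7: True, a8: True, a9: False, a10: False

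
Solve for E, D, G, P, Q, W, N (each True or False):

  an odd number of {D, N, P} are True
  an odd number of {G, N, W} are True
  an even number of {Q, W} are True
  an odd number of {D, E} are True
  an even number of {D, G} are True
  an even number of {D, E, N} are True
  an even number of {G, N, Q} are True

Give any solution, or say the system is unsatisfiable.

The formula is unsatisfiable.

Adding constraints 2, 3, 7 mod 2: every variable appears an even number of times on the left, so the left side is 0.
But the right sides sum to 1 (mod 2). 0 ≠ 1 — the system is inconsistent.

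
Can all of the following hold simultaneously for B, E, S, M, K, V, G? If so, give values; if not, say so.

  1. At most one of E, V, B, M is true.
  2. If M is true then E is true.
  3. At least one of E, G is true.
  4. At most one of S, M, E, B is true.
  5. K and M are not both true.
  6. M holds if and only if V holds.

B = True; E = False; S = False; M = False; K = False; V = False; G = True

  (1) {E, V, B, M}: 1 true — at most one ✓
  (2) M=F ⇒ E: vacuous ✓
  (3) {E, G}: 1 true — at least one ✓
  (4) {S, M, E, B}: 1 true — at most one ✓
  (5) K=F, M=F — not both ✓
  (6) M=F, V=F — same ✓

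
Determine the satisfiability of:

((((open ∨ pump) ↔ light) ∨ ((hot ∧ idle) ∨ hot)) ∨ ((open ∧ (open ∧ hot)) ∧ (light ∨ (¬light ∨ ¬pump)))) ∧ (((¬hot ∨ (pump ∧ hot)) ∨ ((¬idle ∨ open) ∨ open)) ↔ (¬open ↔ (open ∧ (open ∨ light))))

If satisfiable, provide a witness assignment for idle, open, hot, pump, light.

idle=T, open=F, hot=T, pump=F, light=T

  (((open ∨ pump) ↔ light) ∨ ((hot ∧ idle) ∨ hot)) ∨ ((open ∧ (open ∧ hot)) ∧ (light ∨ (¬light ∨ ¬pump))) = True
    ((open ∨ pump) ↔ light) ∨ ((hot ∧ idle) ∨ hot) = True
      (open ∨ pump) ↔ light = False
        open ∨ pump = False
      (hot ∧ idle) ∨ hot = True
        hot ∧ idle = True
    (open ∧ (open ∧ hot)) ∧ (light ∨ (¬light ∨ ¬pump)) = False
      open ∧ (open ∧ hot) = False
        open ∧ hot = False
      light ∨ (¬light ∨ ¬pump) = True
        ¬light ∨ ¬pump = True
          ¬light = False
          ¬pump = True
  ((¬hot ∨ (pump ∧ hot)) ∨ ((¬idle ∨ open) ∨ open)) ↔ (¬open ↔ (open ∧ (open ∨ light))) = True
    (¬hot ∨ (pump ∧ hot)) ∨ ((¬idle ∨ open) ∨ open) = False
      ¬hot ∨ (pump ∧ hot) = False
        ¬hot = False
        pump ∧ hot = False
      (¬idle ∨ open) ∨ open = False
        ¬idle ∨ open = False
          ¬idle = False
    ¬open ↔ (open ∧ (open ∨ light)) = False
      ¬open = True
      open ∧ (open ∨ light) = False
        open ∨ light = True
Both conjuncts True, so the formula holds.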